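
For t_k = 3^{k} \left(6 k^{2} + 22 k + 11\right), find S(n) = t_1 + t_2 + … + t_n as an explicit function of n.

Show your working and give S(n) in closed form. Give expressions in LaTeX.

S(n) = 9 \cdot 3^{n} n^{2} + 24 \cdot 3^{n} n + 9 \cdot 3^{n} - 9

Step 1: r(k) = 3*(6*k**2 + 34*k + 39)/(6*k**2 + 22*k + 11).
Take A(k)=3, B(k)=1, C(k)=k**2 + 11*k/3 + 11/6.
Solve (3)·f(k+1) − (1)·f(k) = k**2 + 11*k/3 + 11/6.
Degrees (0,0,2) ⇒ d ≤ 2.
A polynomial solution: f(k) = (3*k**2 + 2*k - 2)/6.
R(k) = B(k−1)·f(k)/C(k) = (3*k**2 + 2*k - 2)/(6*k**2 + 22*k + 11); s_k = R·t_k = 3**k*(3*k**2 + 2*k - 2).
Check: Δs_k = 3**k*(6*k**2 + 22*k + 11). ✓
Evaluate: s_(n+1) = 3**(n + 1)*(3*n**2 + 8*n + 3); subtract s_(1) = 9 ⇒ S(n) = 9*3**n*n**2 + 24*3**n*n + 9*3**n - 9.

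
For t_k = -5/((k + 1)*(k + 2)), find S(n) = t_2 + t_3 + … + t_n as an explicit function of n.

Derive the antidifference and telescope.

S(n) = 5*(1 - n)/(3*(n + 2))

Ratio r(k) = (k + 1)/(k + 3).
Gosper form: A/B · C(k+1)/C(k) with A=k + 1, B=k + 3, C=1.
f must satisfy (k + 1)·f(k+1) − (k + 2)·f(k) = 1.
d = 1 from the (1,1,0) case.
A polynomial solution: f(k) = k.
Then R = B(k−1)f/C = k*(k + 2), so s_k = R(k)·t_k = -5*k/(k + 1).
Δs = -5/(k**2 + 3*k + 2), as required.
s_(n+1) = 5*(-n - 1)/(n + 2) and s_(2) = -10/3, so S(n) = 5*(1 - n)/(3*(n + 2)).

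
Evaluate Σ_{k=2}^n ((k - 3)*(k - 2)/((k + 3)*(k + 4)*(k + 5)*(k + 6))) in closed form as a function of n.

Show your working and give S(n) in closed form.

S(n) = (n**3 - 6*n**2 + 11*n - 6)/(21*(n**3 + 15*n**2 + 74*n + 120))

The ratio is (k - 1)*(k + 3)/((k - 3)*(k + 7)).
So A=k + 3 and B=k + 7, with C=k**2 - 5*k + 6.
Set up (k + 3)·f(k+1) − (k + 6)·f(k) − (k**2 - 5*k + 6) = 0.
deg f ≤ 3 (via 1,1,2).
Solve for f: f(k) = k*(k**2 - 3*k + 32)/15 (degree 3 ≤ 3).
Get s_k = R·t_k = k*(k**2 - 3*k + 32)/(15*(k**3 + 12*k**2 + 47*k + 60)) with R(k) = B(k−1)f(k)/C(k) = k*(k + 6)*(k**2 - 3*k + 32)/(15*(k - 3)*(k - 2)).
Check: Δs_k = (k**2 - 5*k + 6)/(k**4 + 18*k**3 + 119*k**2 + 342*k + 360). ✓
s_(n+1) = (n**3 + 29*n + 30)/(15*(n**3 + 15*n**2 + 74*n + 120)) and s_(2) = 2/105, so S(n) = (n**3 - 6*n**2 + 11*n - 6)/(21*(n**3 + 15*n**2 + 74*n + 120)).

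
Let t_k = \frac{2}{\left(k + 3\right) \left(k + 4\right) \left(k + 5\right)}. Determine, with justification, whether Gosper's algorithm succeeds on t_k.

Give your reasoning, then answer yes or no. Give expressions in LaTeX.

t_(k+1)/t_k = (k + 3)/(k + 6).
Factor: A=k + 3; B=k + 6; C=1.
Set up (k + 3)·f(k+1) − (k + 5)·f(k) − (1) = 0.
Degrees (1,1,0) ⇒ d ≤ 2.
Solve for f: f(k) = k*(k + 7)/24 (degree 2 ≤ 2).
R(k) = B(k−1)·f(k)/C(k) = k*(k + 5)*(k + 7)/24; s_k = R·t_k = k*(k + 7)/(12*(k + 3)*(k + 4)).
s_(k+1) − s_k = 2/(k**3 + 12*k**2 + 47*k + 60) = t_k.

Yes. s_k = \frac{k \left(k + 7\right)}{12 \left(k + 3\right) \left(k + 4\right)}.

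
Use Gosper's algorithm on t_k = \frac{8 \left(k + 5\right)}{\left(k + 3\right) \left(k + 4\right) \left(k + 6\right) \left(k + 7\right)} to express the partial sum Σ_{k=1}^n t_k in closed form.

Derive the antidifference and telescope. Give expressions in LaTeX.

t_(k+1)/t_k = (k + 3)*(k + 6)**2/((k + 5)**2*(k + 8)).
Take A(k)=k + 3, B(k)=k + 8, C(k)=k**2 + 10*k + 25.
Solve (k + 3)·f(k+1) − (k + 7)·f(k) = k**2 + 10*k + 25.
Bound: deg f ≤ 4.
Coefficient equations give f(k) = k*(k + 4)*(k + 5)*(k + 9)/36.
Get s_k = R·t_k = 2*k*(k + 9)/(9*(k**2 + 9*k + 18)) with R(k) = B(k−1)f(k)/C(k) = k*(k + 4)*(k + 7)*(k + 9)/(36*(k + 5)).
s_(k+1) − s_k = 8*(k + 5)/(k**4 + 20*k**3 + 145*k**2 + 450*k + 504) = t_k.
Σ_(k=1)^n t_k = s_(n+1) − s_(1) = (2*(n**2 + 11*n + 10)/(9*(n**2 + 11*n + 28))) − (5/63), i.e. n*(n + 11)/(7*(n**2 + 11*n + 28)).

S(n) = \frac{n \left(n + 11\right)}{7 \left(n^{2} + 11 n + 28\right)}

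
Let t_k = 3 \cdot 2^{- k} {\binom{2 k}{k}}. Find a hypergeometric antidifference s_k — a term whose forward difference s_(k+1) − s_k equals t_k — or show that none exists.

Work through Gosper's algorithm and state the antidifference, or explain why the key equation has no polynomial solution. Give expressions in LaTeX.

The ratio is (2*k + 1)/(k + 1).
Factor: A=2*k + 1; B=k + 1; C=1.
Set up (2*k + 1)·f(k+1) − (k)·f(k) − (1) = 0.
From deg A=1, deg B=1, deg C=0: d=-1.
Bound -1 < 0, so the key equation has no polynomial solution.

not Gosper-summable; s_k does not exist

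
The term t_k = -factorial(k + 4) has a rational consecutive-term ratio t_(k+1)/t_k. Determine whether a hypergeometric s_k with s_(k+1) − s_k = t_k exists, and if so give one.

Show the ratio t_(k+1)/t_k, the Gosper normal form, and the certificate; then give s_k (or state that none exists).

t_(k+1)/t_k = k + 5.
Take A(k)=k + 5, B(k)=1, C(k)=1.
f must satisfy (k + 5)·f(k+1) − (1)·f(k) = 1.
Bound: deg f ≤ -1.
Bound -1 < 0, so the key equation has no polynomial solution.

none — t_k is not Gosper-summable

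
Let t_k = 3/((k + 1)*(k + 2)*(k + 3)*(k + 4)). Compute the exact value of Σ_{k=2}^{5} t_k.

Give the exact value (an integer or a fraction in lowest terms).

Step 1: r(k) = (k + 1)/(k + 5).
So A=k + 1 and B=k + 5, with C=1.
Solve (k + 1)·f(k+1) − (k + 4)·f(k) = 1.
d = 3 from the (1,1,0) case.
A polynomial solution: f(k) = k*(k**2 + 6*k + 11)/18.
So s_k = (B(k−1)f/C)·t_k = (k*(k + 4)*(k**2 + 6*k + 11)/18)·t_k = k*(k**2 + 6*k + 11)/(6*(k + 1)*(k + 2)*(k + 3)).
s_(k+1) − s_k = 3/(k**4 + 10*k**3 + 35*k**2 + 50*k + 24) = t_k.
Telescoping: Σ = s_(6) − s_(2) = 83/504 − (3/20) = 37/2520.

Σ = 37/2520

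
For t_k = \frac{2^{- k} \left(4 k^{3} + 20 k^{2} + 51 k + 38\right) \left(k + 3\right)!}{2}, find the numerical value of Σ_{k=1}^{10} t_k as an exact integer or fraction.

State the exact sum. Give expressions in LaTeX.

Step 1: r(k) = (4*k**4 + 48*k**3 + 231*k**2 + 525*k + 452)/(2*(4*k**3 + 20*k**2 + 51*k + 38)).
Take A(k)=k/2 + 2, B(k)=1, C(k)=k**3 + 5*k**2 + 51*k/4 + 19/2.
Set up (k/2 + 2)·f(k+1) − (1)·f(k) − (k**3 + 5*k**2 + 51*k/4 + 19/2) = 0.
Bound: deg f ≤ 2.
Solve for f: f(k) = (4*k**2 + 4*k + 3)/2 (degree 2 ≤ 2).
Get s_k = R·t_k = (4*k**2 + 4*k + 3)*factorial(k + 3)/2**k with R(k) = B(k−1)f(k)/C(k) = 2*(4*k**2 + 4*k + 3)/(4*k**3 + 20*k**2 + 51*k + 38).
Δs = (4*k**3 + 20*k**2 + 51*k + 38)*factorial(k + 3)/(2*2**k), as required.
Σ_(k=1)^(10) t_k = s_(11) − s_(1) = 22603355775 − (132) = 22603355643.

Σ = 22603355643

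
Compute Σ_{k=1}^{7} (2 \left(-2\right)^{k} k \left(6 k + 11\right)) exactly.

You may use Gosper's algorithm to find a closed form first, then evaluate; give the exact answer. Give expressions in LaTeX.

Σ = -68612

Step 1: r(k) = -2*(k + 1)*(6*k + 17)/(k*(6*k + 11)).
Factor: A=-2; B=1; C=k**2 + 11*k/6.
Solve (-2)·f(k+1) − (1)·f(k) = k**2 + 11*k/6.
Degrees (0,0,2) ⇒ d ≤ 2.
A polynomial solution: f(k) = -(2*k**2 + k - 2)/6.
Then R = B(k−1)f/C = -(2*k**2 + k - 2)/(k*(6*k + 11)), so s_k = R(k)·t_k = (-2)**(k + 1)*(2*k**2 + k - 2).
s_(k+1) − s_k = 2*(-2)**k*k*(6*k + 11) = t_k.
Sum = s_(8) − s_(1); s_(8) = -68608, s_(1) = 4 ⇒ -68612.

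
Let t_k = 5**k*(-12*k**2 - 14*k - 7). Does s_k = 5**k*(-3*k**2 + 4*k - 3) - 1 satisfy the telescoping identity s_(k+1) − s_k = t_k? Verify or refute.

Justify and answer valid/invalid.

s_(k+1) = 5**(k + 1)*(4*k - 3*(k + 1)**2 + 1) - 1
s_(k+1) − s_k = 5**k*(-12*k**2 - 14*k - 7)
(s_(k+1) − s_k) − t_k = 0

valid (s_(k+1) − s_k reduces to t_k)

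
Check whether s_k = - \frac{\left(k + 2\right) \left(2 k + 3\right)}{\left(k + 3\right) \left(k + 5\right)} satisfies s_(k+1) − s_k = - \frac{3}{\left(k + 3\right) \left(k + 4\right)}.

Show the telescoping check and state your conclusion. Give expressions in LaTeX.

Invalid: residual \frac{3 \left(- 2 k^{2} - 8 k + 3\right)}{k^{4} + 18 k^{3} + 119 k^{2} + 342 k + 360} ≠ 0.

s_(k+1) = -(k + 3)*(2*k + 5)/((k + 4)*(k + 6))
s_(k+1) − s_k = 3*(-3*k**2 - 19*k - 27)/(k**4 + 18*k**3 + 119*k**2 + 342*k + 360)
(s_(k+1) − s_k) − t_k = 3*(-2*k**2 - 8*k + 3)/(k**4 + 18*k**3 + 119*k**2 + 342*k + 360)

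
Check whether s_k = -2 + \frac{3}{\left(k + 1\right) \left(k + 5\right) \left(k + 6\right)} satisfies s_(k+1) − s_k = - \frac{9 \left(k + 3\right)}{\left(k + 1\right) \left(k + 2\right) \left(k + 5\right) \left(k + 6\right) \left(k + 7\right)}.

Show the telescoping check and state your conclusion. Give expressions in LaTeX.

s_(k+1) = -2 + 3/((k + 2)*(k + 6)*(k + 7))
s_(k+1) − s_k = 9*(-k - 3)/(k**5 + 21*k**4 + 163*k**3 + 567*k**2 + 844*k + 420)
(s_(k+1) − s_k) − t_k = 0

valid; difference matches t_k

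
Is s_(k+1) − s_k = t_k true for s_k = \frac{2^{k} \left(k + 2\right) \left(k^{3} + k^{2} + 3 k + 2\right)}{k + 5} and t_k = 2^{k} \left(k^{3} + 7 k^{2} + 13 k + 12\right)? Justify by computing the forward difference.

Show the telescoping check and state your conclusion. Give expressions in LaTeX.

s_(k+1) = 2**(k + 1)*(k + 3)*(3*k + (k + 1)**3 + (k + 1)**2 + 5)/(k + 6)
s_(k+1) − s_k = 2**k*(k**5 + 15*k**4 + 87*k**3 + 224*k**2 + 300*k + 186)/(k**2 + 11*k + 30)
(s_(k+1) − s_k) − t_k = 3*2**k*(-k**4 - 11*k**3 - 47*k**2 - 74*k - 58)/(k**2 + 11*k + 30)

Invalid: residual \frac{3 \cdot 2^{k} \left(- k^{4} - 11 k^{3} - 47 k^{2} - 74 k - 58\right)}{k^{2} + 11 k + 30} ≠ 0.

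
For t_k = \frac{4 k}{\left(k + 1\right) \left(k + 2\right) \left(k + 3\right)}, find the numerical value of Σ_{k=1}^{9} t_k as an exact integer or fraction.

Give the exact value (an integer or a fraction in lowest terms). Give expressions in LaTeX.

The ratio is (k + 1)**2/(k*(k + 4)).
Take A(k)=k + 1, B(k)=k + 4, C(k)=k.
Set up (k + 1)·f(k+1) − (k + 3)·f(k) − (k) = 0.
Bound: deg f ≤ 2.
Solving with deg f ≤ 2: f(k) = k*(k - 1)/4.
So s_k = (B(k−1)f/C)·t_k = ((k - 1)*(k + 3)/4)·t_k = k*(k - 1)/((k + 1)*(k + 2)).
Δs = 4*k/(k**3 + 6*k**2 + 11*k + 6), as required.
Σ_(k=1)^(9) t_k = s_(10) − s_(1) = 15/22 − (0) = 15/22.

Σ = 15/22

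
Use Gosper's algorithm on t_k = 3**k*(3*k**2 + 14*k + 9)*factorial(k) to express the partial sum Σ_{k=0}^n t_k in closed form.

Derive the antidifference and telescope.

S(n) = 3*3**n*n**2*factorial(n) + 15*3**n*n*factorial(n) + 12*3**n*factorial(n) - 3

Compute t_(k+1)/t_k: get 3*(3*k**3 + 23*k**2 + 46*k + 26)/(3*k**2 + 14*k + 9).
So A=3*k + 3 and B=1, with C=k**2 + 14*k/3 + 3.
Key eq: (3*k + 3)·f(k+1) = (1)·f(k) + (k**2 + 14*k/3 + 3).
Degrees (1,0,2) ⇒ d ≤ 1.
Match coefficients ⇒ f(k) = (k + 3)/3.
Then R = B(k−1)f/C = (k + 3)/(3*k**2 + 14*k + 9), so s_k = R(k)·t_k = 3**k*(k + 3)*factorial(k).
Check: Δs_k = 3**k*(3*k**2 + 14*k + 9)*factorial(k). ✓
s_(n+1) = 3**(n + 1)*(n + 4)*factorial(n + 1) and s_(0) = 3, so S(n) = 3*3**n*n**2*factorial(n) + 15*3**n*n*factorial(n) + 12*3**n*factorial(n) - 3.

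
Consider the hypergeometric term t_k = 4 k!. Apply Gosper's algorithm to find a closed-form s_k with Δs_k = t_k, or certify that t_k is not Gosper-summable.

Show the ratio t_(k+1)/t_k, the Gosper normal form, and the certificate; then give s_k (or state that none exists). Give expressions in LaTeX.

none (Gosper's algorithm certifies no s_k)

t_(k+1)/t_k = k + 1.
Factor: A=k + 1; B=1; C=1.
f must satisfy (k + 1)·f(k+1) − (1)·f(k) = 1.
From deg A=1, deg B=0, deg C=0: d=-1.
Bound -1 < 0, so the key equation has no polynomial solution.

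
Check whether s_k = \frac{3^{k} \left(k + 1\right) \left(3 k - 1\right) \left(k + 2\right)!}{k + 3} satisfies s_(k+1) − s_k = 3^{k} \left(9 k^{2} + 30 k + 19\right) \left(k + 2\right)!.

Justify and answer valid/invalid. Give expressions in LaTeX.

s_(k+1) = 3**(k + 1)*(k + 2)*(3*k + 2)*factorial(k + 3)/(k + 4)
s_(k+1) − s_k = 3**k*(9*k**4 + 75*k**3 + 223*k**2 + 281*k + 112)*factorial(k + 2)/((k + 3)*(k + 4))
(s_(k+1) − s_k) − t_k = -2*3**k*(k + 1)*(9*k**2 + 48*k + 58)*factorial(k + 2)/((k + 3)*(k + 4))

Invalid: residual - \frac{2 \cdot 3^{k} \left(k + 1\right) \left(9 k^{2} + 48 k + 58\right) \left(k + 2\right)!}{\left(k + 3\right) \left(k + 4\right)} ≠ 0.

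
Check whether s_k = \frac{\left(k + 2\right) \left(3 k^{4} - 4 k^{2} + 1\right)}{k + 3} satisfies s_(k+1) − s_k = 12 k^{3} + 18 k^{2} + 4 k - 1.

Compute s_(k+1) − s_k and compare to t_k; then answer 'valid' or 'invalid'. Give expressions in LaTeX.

Invalid: residual \frac{- 9 k^{4} - 54 k^{3} - 62 k^{2} - 11 k + 4}{k^{2} + 7 k + 12} ≠ 0.

s_(k+1) = (k + 3)*(3*(k + 1)**4 - 4*(k + 1)**2 + 1)/(k + 4)
s_(k+1) − s_k = (12*k**5 + 93*k**4 + 220*k**3 + 181*k**2 + 30*k - 8)/(k**2 + 7*k + 12)
(s_(k+1) − s_k) − t_k = (-9*k**4 - 54*k**3 - 62*k**2 - 11*k + 4)/(k**2 + 7*k + 12)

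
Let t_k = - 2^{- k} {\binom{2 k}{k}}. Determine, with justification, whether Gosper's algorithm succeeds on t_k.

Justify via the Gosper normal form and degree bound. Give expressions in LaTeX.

No — key equation has no polynomial f.

The ratio is (2*k + 1)/(k + 1).
A = 2*k + 1, B = k + 1, C = 1.
Need (2*k + 1)·f(k+1) − (k)·f(k) = 1.
Bound: deg f ≤ -1.
d = -1 < 0 ⇒ no nonzero polynomial f; not summable.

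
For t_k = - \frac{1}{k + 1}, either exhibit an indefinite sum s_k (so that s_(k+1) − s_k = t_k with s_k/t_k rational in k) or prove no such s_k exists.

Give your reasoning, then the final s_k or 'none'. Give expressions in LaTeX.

Ratio r(k) = (k + 1)/(k + 2).
Take A(k)=k + 1, B(k)=k + 2, C(k)=1.
Key eq: (k + 1)·f(k+1) = (k + 1)·f(k) + (1).
Bound: deg f ≤ 0.
Generic f = c0 gives residual -1; -1 = 0 cannot hold, so t_k is not Gosper-summable.

none (Gosper's algorithm certifies no s_k)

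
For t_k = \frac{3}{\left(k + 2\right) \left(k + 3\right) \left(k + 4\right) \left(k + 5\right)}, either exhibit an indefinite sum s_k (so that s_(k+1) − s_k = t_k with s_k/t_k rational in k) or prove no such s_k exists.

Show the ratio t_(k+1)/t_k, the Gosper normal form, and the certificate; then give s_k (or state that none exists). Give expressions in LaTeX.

s_k = \frac{k \left(k^{2} + 9 k + 26\right)}{24 \left(k + 2\right) \left(k + 3\right) \left(k + 4\right)}

r(k) = (k + 2)/(k + 6) after simplifying.
Gosper form: A/B · C(k+1)/C(k) with A=k + 2, B=k + 6, C=1.
Key eq: (k + 2)·f(k+1) = (k + 5)·f(k) + (1).
From deg A=1, deg B=1, deg C=0: d=3.
A polynomial solution: f(k) = k*(k**2 + 9*k + 26)/72.
Get s_k = R·t_k = k*(k**2 + 9*k + 26)/(24*(k + 2)*(k + 3)*(k + 4)) with R(k) = B(k−1)f(k)/C(k) = k*(k + 5)*(k**2 + 9*k + 26)/72.
Check: Δs_k = 3/(k**4 + 14*k**3 + 71*k**2 + 154*k + 120). ✓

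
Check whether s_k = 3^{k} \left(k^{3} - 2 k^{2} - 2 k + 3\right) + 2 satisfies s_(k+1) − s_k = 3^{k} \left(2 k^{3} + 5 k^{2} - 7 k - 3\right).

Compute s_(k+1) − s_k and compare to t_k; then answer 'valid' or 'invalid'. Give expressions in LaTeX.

s_(k+1) = 3**(k + 1)*(-2*k + (k + 1)**3 - 2*(k + 1)**2 + 1) + 2
s_(k+1) − s_k = 3**k*(2*k**3 + 5*k**2 - 7*k - 3)
(s_(k+1) − s_k) − t_k = 0

valid (s_(k+1) − s_k reduces to t_k)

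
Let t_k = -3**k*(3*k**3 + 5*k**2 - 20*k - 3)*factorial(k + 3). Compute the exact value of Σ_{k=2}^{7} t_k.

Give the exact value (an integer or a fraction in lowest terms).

Step 1: r(k) = 3*(3*k**4 + 26*k**3 + 55*k**2 - 19*k - 60)/(3*k**3 + 5*k**2 - 20*k - 3).
So A=3*k + 12 and B=1, with C=k**3 + 5*k**2/3 - 20*k/3 - 1.
f must satisfy (3*k + 12)·f(k+1) − (1)·f(k) = k**3 + 5*k**2/3 - 20*k/3 - 1.
deg f ≤ 2 (via 1,0,3).
Solve for f: f(k) = (k - 3)*(k - 1)/3 (degree 2 ≤ 2).
R(k) = B(k−1)·f(k)/C(k) = (k - 3)*(k - 1)/(3*k**3 + 5*k**2 - 20*k - 3); s_k = R·t_k = -3**k*(k - 3)*(k - 1)*factorial(k + 3).
Check: Δs_k = -3**k*(3*k**3 + 5*k**2 - 20*k - 3)*factorial(k + 3). ✓
Sum = s_(8) − s_(2); s_(8) = -9166294368000, s_(2) = 1080 ⇒ -9166294369080.

Σ = -9166294369080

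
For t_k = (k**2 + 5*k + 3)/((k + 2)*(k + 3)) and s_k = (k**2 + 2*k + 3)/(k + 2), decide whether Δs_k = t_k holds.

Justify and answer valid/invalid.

s_(k+1) = (k**2 + 4*k + 6)/(k + 3)
s_(k+1) − s_k = (k**2 + 5*k + 3)/(k**2 + 5*k + 6)
(s_(k+1) − s_k) − t_k = 0

valid; difference matches t_k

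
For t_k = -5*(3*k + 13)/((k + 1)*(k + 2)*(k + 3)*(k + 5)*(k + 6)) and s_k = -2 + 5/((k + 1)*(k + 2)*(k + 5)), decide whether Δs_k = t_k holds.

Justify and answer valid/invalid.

s_(k+1) = -2 + 5/((k + 2)*(k + 3)*(k + 6))
s_(k+1) − s_k = 5*(-3*k - 13)/(k**5 + 17*k**4 + 107*k**3 + 307*k**2 + 396*k + 180)
(s_(k+1) − s_k) − t_k = 0

Valid — Δs_k = t_k.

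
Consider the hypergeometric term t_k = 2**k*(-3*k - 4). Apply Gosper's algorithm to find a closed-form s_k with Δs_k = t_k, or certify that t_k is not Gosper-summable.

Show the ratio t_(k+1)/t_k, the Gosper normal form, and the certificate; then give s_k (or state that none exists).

Compute t_(k+1)/t_k: get 2*(3*k + 7)/(3*k + 4).
So A=2 and B=1, with C=k + 4/3.
Key eq: (2)·f(k+1) = (1)·f(k) + (k + 4/3).
From deg A=0, deg B=0, deg C=1: d=1.
Solving with deg f ≤ 1: f(k) = (3*k - 2)/3.
R(k) = B(k−1)·f(k)/C(k) = (3*k - 2)/(3*k + 4); s_k = R·t_k = 2**k*(2 - 3*k).
Δs = 2**k*(-3*k - 4), as required.

s_k = 2**k*(2 - 3*k)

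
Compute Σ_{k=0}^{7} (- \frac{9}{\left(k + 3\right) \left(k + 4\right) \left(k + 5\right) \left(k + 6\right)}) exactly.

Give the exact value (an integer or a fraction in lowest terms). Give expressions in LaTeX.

Σ = -69/1430

Step 1: r(k) = (k + 3)/(k + 7).
So A=k + 3 and B=k + 7, with C=1.
Need (k + 3)·f(k+1) − (k + 6)·f(k) = 1.
From deg A=1, deg B=1, deg C=0: d=3.
A polynomial solution: f(k) = k*(k**2 + 12*k + 47)/180.
Certificate R = B(k−1)f/C = k*(k + 6)*(k**2 + 12*k + 47)/180 gives s_k = k*(-k**2 - 12*k - 47)/(20*(k + 3)*(k + 4)*(k + 5)).
Δs = -9/(k**4 + 18*k**3 + 119*k**2 + 342*k + 360), as required.
Telescoping: Σ = s_(8) − s_(0) = -69/1430 − (0) = -69/1430.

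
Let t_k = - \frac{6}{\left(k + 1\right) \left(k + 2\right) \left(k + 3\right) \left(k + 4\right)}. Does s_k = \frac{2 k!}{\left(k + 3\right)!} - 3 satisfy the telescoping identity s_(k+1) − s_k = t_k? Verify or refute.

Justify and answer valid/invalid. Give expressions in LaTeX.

valid; difference matches t_k

s_(k+1) = 2*factorial(k + 1)/factorial(k + 4) - 3
s_(k+1) − s_k = -6/((k + 1)*(k + 2)*(k + 3)*(k + 4))
(s_(k+1) − s_k) − t_k = 0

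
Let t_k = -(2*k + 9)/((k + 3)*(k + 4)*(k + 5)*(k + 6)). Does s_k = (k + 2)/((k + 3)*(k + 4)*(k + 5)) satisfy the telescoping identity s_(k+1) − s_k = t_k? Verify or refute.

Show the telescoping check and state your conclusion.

s_(k+1) = (k + 3)/((k + 4)*(k + 5)*(k + 6))
s_(k+1) − s_k = (-2*k - 3)/(k**4 + 18*k**3 + 119*k**2 + 342*k + 360)
(s_(k+1) − s_k) − t_k = 6/(k**4 + 18*k**3 + 119*k**2 + 342*k + 360)

Invalid: residual 6/(k**4 + 18*k**3 + 119*k**2 + 342*k + 360) ≠ 0.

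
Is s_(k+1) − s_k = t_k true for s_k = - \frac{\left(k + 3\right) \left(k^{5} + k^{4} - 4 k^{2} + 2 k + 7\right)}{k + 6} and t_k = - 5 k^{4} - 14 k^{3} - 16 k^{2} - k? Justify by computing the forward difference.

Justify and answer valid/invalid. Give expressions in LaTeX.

Invalid: residual \frac{3 \left(4 k^{5} + 43 k^{4} + 100 k^{3} + 101 k^{2} + 4 k - 7\right)}{k^{2} + 13 k + 42} ≠ 0.

s_(k+1) = -(k + 4)*(2*k + (k + 1)**5 + (k + 1)**4 - 4*(k + 1)**2 + 9)/(k + 7)
s_(k+1) − s_k = (-5*k**6 - 67*k**5 - 279*k**4 - 497*k**3 - 382*k**2 - 30*k - 21)/(k**2 + 13*k + 42)
(s_(k+1) − s_k) − t_k = 3*(4*k**5 + 43*k**4 + 100*k**3 + 101*k**2 + 4*k - 7)/(k**2 + 13*k + 42)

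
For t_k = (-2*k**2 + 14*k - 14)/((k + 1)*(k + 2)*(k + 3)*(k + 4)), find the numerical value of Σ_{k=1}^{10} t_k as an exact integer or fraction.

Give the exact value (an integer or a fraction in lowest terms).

r(k) = -(k + 1)*(7*k - (k + 1)**2)/((k + 5)*(k**2 - 7*k + 7)) after simplifying.
So A=k + 1 and B=k + 5, with C=k**2 - 7*k + 7.
f must satisfy (k + 1)·f(k+1) − (k + 4)·f(k) = k**2 - 7*k + 7.
deg f ≤ 3 (via 1,1,2).
Solve for f: f(k) = k*(k**2 + 3*k + 17)/3 (degree 3 ≤ 3).
R(k) = B(k−1)·f(k)/C(k) = k*(k + 4)*(k**2 + 3*k + 17)/(3*(k**2 - 7*k + 7)); s_k = R·t_k = -2*k*(k**2 + 3*k + 17)/(3*(k + 1)*(k + 2)*(k + 3)).
s_(k+1) − s_k = 2*(-k**2 + 7*k - 7)/(k**4 + 10*k**3 + 35*k**2 + 50*k + 24) = t_k.
Telescoping: Σ = s_(11) − s_(1) = -209/364 − (-7/12) = 5/546.

Σ = 5/546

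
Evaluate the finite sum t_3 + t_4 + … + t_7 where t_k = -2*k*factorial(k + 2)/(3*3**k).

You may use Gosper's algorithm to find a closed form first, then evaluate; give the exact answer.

r(k) = (k + 1)*(k + 3)/(3*k) after simplifying.
A = k/3 + 1, B = 1, C = k.
Set up (k/3 + 1)·f(k+1) − (1)·f(k) − (k) = 0.
Degrees (1,0,1) ⇒ d ≤ 0.
Solve for f: f(k) = 3 (degree 0 ≤ 0).
So s_k = (B(k−1)f/C)·t_k = (3/k)·t_k = -2*factorial(k + 2)/3**k.
Check: Δs_k = -2*k*factorial(k + 2)/(3*3**k). ✓
Evaluate s at k=8 and k=3: -89600/81 and -80/9; difference -88880/81.

Σ = -88880/81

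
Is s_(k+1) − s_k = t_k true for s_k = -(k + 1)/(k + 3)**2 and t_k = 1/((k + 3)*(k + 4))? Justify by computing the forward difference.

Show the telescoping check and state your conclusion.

Invalid: residual 2*(-2*k - 7)/(k**4 + 14*k**3 + 73*k**2 + 168*k + 144) ≠ 0.

s_(k+1) = (-k - 2)/(k + 4)**2
s_(k+1) − s_k = (k**2 + 3*k - 2)/(k**4 + 14*k**3 + 73*k**2 + 168*k + 144)
(s_(k+1) − s_k) − t_k = 2*(-2*k - 7)/(k**4 + 14*k**3 + 73*k**2 + 168*k + 144)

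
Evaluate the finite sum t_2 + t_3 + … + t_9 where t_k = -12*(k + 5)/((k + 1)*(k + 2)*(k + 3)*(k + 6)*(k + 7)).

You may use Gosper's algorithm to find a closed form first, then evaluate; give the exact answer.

Σ = -7/176

Ratio r(k) = (k + 1)*(k + 6)**2/((k + 4)*(k + 5)*(k + 8)).
Normal form (A,B,C) = (k + 1, k + 8, k**3 + 14*k**2 + 65*k + 100).
f must satisfy (k + 1)·f(k+1) − (k + 7)·f(k) = k**3 + 14*k**2 + 65*k + 100.
deg f ≤ 6 (via 1,1,3).
Coefficient equations give f(k) = k*(k + 3)*(k + 4)**2*(k + 5)**2/36.
Get s_k = R·t_k = k*(-k**2 - 9*k - 20)/(3*(k**3 + 9*k**2 + 20*k + 12)) with R(k) = B(k−1)f(k)/C(k) = k*(k + 3)*(k + 4)*(k + 7)/36.
Check: Δs_k = 12*(-k - 5)/(k**5 + 19*k**4 + 131*k**3 + 401*k**2 + 540*k + 252). ✓
Sum = s_(10) − s_(2); s_(10) = -175/528, s_(2) = -7/24 ⇒ -7/176.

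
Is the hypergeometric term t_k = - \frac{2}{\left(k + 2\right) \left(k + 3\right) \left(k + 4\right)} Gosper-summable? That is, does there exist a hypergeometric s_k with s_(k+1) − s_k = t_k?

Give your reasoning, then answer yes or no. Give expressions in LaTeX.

Yes. s_k = \frac{k \left(- k - 5\right)}{6 \left(k + 2\right) \left(k + 3\right)}.

t_(k+1)/t_k = (k + 2)/(k + 5).
Gosper form: A/B · C(k+1)/C(k) with A=k + 2, B=k + 5, C=1.
f must satisfy (k + 2)·f(k+1) − (k + 4)·f(k) = 1.
Bound: deg f ≤ 2.
Coefficient equations give f(k) = k*(k + 5)/12.
Get s_k = R·t_k = k*(-k - 5)/(6*(k + 2)*(k + 3)) with R(k) = B(k−1)f(k)/C(k) = k*(k + 4)*(k + 5)/12.
s_(k+1) − s_k = -2/(k**3 + 9*k**2 + 26*k + 24) = t_k.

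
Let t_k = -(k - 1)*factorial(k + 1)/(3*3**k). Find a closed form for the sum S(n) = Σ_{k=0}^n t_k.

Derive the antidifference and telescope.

t_(k+1)/t_k = k*(k + 2)/(3*(k - 1)).
So A=k/3 + 2/3 and B=1, with C=k - 1.
Need (k/3 + 2/3)·f(k+1) − (1)·f(k) = k - 1.
deg f ≤ 0 (via 1,0,1).
Solve for f: f(k) = 3 (degree 0 ≤ 0).
Get s_k = R·t_k = -factorial(k + 1)/3**k with R(k) = B(k−1)f(k)/C(k) = 3/(k - 1).
Check: Δs_k = -(k - 1)*factorial(k + 1)/(3*3**k). ✓
s_(n+1) = -3**(-n - 1)*factorial(n + 2) and s_(0) = -1, so S(n) = 1 - factorial(n + 2)/(3*3**n).

S(n) = 1 - factorial(n + 2)/(3*3**n)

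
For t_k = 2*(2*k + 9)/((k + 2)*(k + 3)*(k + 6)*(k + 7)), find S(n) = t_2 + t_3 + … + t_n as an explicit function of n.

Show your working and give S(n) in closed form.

S(n) = (n**2 + 10*n - 11)/(16*(n**2 + 10*n + 21))

r(k) = (k + 2)*(k + 6)*(2*k + 11)/((k + 4)*(k + 8)*(2*k + 9)) after simplifying.
So A=k + 2 and B=k + 8, with C=k**3 + 27*k**2/2 + 121*k/2 + 90.
Key eq: (k + 2)·f(k+1) = (k + 7)·f(k) + (k**3 + 27*k**2/2 + 121*k/2 + 90).
From deg A=1, deg B=1, deg C=3: d=5.
Coefficient equations give f(k) = k*(k + 3)*(k + 4)*(k + 5)*(k + 8)/24.
Then R = B(k−1)f/C = k*(k + 3)*(k + 7)*(k + 8)/(12*(2*k + 9)), so s_k = R(k)·t_k = k*(k + 8)/(6*(k**2 + 8*k + 12)).
Δs = 2*(2*k + 9)/(k**4 + 18*k**3 + 113*k**2 + 288*k + 252), as required.
Telescope: S(n) = s_(n+1) − s_(2) = (n**2 + 10*n + 9)/(6*(n**2 + 10*n + 21)) − (5/48) = (n**2 + 10*n - 11)/(16*(n**2 + 10*n + 21)).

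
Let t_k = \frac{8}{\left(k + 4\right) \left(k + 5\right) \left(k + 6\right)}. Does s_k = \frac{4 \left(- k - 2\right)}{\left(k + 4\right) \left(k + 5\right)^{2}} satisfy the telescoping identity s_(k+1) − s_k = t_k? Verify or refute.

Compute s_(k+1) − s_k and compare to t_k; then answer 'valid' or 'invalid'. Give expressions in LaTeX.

s_(k+1) = 4*(-k - 3)/((k + 5)*(k + 6)**2)
s_(k+1) − s_k = 4*(2*k**2 + 13*k + 12)/(k**5 + 26*k**4 + 269*k**3 + 1384*k**2 + 3540*k + 3600)
(s_(k+1) − s_k) − t_k = 12*(-3*k - 16)/(k**5 + 26*k**4 + 269*k**3 + 1384*k**2 + 3540*k + 3600)

Invalid: residual \frac{12 \left(- 3 k - 16\right)}{k^{5} + 26 k^{4} + 269 k^{3} + 1384 k^{2} + 3540 k + 3600} ≠ 0.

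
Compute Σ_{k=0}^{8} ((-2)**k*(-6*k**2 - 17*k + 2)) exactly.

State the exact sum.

The ratio is 2*(-6*k**2 - 29*k - 21)/(6*k**2 + 17*k - 2).
So A=-2 and B=1, with C=k**2 + 17*k/6 - 1/3.
Set up (-2)·f(k+1) − (1)·f(k) − (k**2 + 17*k/6 - 1/3) = 0.
Bound: deg f ≤ 2.
A polynomial solution: f(k) = -(2*k**2 + 3*k - 4)/6.
Then R = B(k−1)f/C = -(2*k**2 + 3*k - 4)/(6*k**2 + 17*k - 2), so s_k = R(k)·t_k = (-2)**k*(2*k**2 + 3*k - 4).
s_(k+1) − s_k = (-2)**k*(-6*k**2 - 17*k + 2) = t_k.
Evaluate s at k=9 and k=0: -94720 and -4; difference -94716.

Σ = -94716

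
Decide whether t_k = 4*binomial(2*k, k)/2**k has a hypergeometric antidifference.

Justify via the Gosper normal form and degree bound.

The ratio is (2*k + 1)/(k + 1).
Gosper form: A/B · C(k+1)/C(k) with A=2*k + 1, B=k + 1, C=1.
Solve (2*k + 1)·f(k+1) − (k)·f(k) = 1.
deg f ≤ -1 (via 1,1,0).
Negative degree bound (-1): no f exists, t_k not Gosper-summable.

No; the degree bound rules out any f.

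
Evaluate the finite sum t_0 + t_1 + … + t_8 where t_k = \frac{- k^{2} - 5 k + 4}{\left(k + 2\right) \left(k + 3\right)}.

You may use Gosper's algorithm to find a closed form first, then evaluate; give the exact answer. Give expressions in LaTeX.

Ratio r(k) = (k + 2)*(5*k + (k + 1)**2 + 1)/((k + 4)*(k**2 + 5*k - 4)).
Gosper form: A/B · C(k+1)/C(k) with A=k + 2, B=k + 4, C=k**2 + 5*k - 4.
Solve (k + 2)·f(k+1) − (k + 3)·f(k) = k**2 + 5*k - 4.
From deg A=1, deg B=1, deg C=2: d=2.
Coefficient equations give f(k) = k*(k - 3).
Get s_k = R·t_k = k*(3 - k)/(k + 2) with R(k) = B(k−1)f(k)/C(k) = k*(k - 3)*(k + 3)/(k**2 + 5*k - 4).
Verify: (-k**2 - 5*k + 4)/(k**2 + 5*k + 6) matches t_k.
Evaluate s at k=9 and k=0: -54/11 and 0; difference -54/11.

Σ = -54/11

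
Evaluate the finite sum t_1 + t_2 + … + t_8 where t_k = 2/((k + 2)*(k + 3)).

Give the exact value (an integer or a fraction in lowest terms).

Σ = 16/33

Step 1: r(k) = (k + 2)/(k + 4).
Take A(k)=k + 2, B(k)=k + 4, C(k)=1.
Need (k + 2)·f(k+1) − (k + 3)·f(k) = 1.
deg f ≤ 1 (via 1,1,0).
A polynomial solution: f(k) = k/2.
Certificate R = B(k−1)f/C = k*(k + 3)/2 gives s_k = k/(k + 2).
s_(k+1) − s_k = 2/(k**2 + 5*k + 6) = t_k.
Telescoping: Σ = s_(9) − s_(1) = 9/11 − (1/3) = 16/33.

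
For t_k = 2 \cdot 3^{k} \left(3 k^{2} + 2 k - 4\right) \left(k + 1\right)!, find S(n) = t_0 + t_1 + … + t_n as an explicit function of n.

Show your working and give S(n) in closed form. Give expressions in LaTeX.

t_(k+1)/t_k = 3*(3*k**3 + 14*k**2 + 17*k + 2)/(3*k**2 + 2*k - 4).
Take A(k)=3*k + 6, B(k)=1, C(k)=k**2 + 2*k/3 - 4/3.
f must satisfy (3*k + 6)·f(k+1) − (1)·f(k) = k**2 + 2*k/3 - 4/3.
deg f ≤ 1 (via 1,0,2).
Solve for f: f(k) = (k - 2)/3 (degree 1 ≤ 1).
Certificate R = B(k−1)f/C = (k - 2)/(3*k**2 + 2*k - 4) gives s_k = 2*3**k*(k - 2)*factorial(k + 1).
Δs = 2*3**k*(3*k**2 + 2*k - 4)*factorial(k + 1), as required.
Σ_(k=0)^n t_k = s_(n+1) − s_(0) = (6*3**n*(n - 1)*factorial(n + 2)) − (-4), i.e. 6*3**n*n*factorial(n + 2) - 6*3**n*factorial(n + 2) + 4.

S(n) = 6 \cdot 3^{n} n \left(n + 2\right)! - 6 \cdot 3^{n} \left(n + 2\right)! + 4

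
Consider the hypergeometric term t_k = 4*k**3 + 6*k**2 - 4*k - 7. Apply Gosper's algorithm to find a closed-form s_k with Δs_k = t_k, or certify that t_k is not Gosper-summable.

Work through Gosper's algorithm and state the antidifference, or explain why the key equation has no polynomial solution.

s_k = k*(k**3 - 4*k - 4)

Compute t_(k+1)/t_k: get (4*k**3 + 18*k**2 + 20*k - 1)/(4*k**3 + 6*k**2 - 4*k - 7).
Normal form (A,B,C) = (1, 1, k**3 + 3*k**2/2 - k - 7/4).
Set up (1)·f(k+1) − (1)·f(k) − (k**3 + 3*k**2/2 - k - 7/4) = 0.
d = 4 from the (0,0,3) case.
A polynomial solution: f(k) = k*(k**3 - 4*k - 4)/4.
Then R = B(k−1)f/C = k*(k**3 - 4*k - 4)/(4*k**3 + 6*k**2 - 4*k - 7), so s_k = R(k)·t_k = k*(k**3 - 4*k - 4).
Δs = 4*k**3 + 6*k**2 - 4*k - 7, as required.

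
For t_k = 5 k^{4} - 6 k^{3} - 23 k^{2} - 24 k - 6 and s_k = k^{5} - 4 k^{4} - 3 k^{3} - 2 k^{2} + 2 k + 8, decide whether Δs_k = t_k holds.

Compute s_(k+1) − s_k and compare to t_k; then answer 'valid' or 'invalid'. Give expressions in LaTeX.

s_(k+1) = k**5 + k**4 - 9*k**3 - 25*k**2 - 22*k + 2
s_(k+1) − s_k = 5*k**4 - 6*k**3 - 23*k**2 - 24*k - 6
(s_(k+1) − s_k) − t_k = 0

Valid: the claim telescopes to t_k.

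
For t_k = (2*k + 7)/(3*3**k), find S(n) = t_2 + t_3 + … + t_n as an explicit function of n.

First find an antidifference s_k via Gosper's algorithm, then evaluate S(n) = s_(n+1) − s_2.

S(n) = 3**(-n - 1)*(2*3**n - n - 5)

t_(k+1)/t_k = (2*k + 9)/(3*(2*k + 7)).
So A=1/3 and B=1, with C=k + 7/2.
Need (1/3)·f(k+1) − (1)·f(k) = k + 7/2.
From deg A=0, deg B=0, deg C=1: d=1.
Coefficient equations give f(k) = -3*(k + 4)/2.
Then R = B(k−1)f/C = -3*(k + 4)/(2*k + 7), so s_k = R(k)·t_k = (-k - 4)/3**k.
Check: Δs_k = (2*k + 7)/(3*3**k). ✓
s_(n+1) = 3**(-n - 1)*(-n - 5) and s_(2) = -2/3, so S(n) = 3**(-n - 1)*(2*3**n - n - 5).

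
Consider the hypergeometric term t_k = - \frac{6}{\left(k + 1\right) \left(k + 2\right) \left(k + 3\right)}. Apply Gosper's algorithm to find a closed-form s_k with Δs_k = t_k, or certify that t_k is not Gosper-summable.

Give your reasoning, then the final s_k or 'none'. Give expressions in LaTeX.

s_k = \frac{3 k \left(- k - 3\right)}{2 \left(k + 1\right) \left(k + 2\right)}

r(k) = (k + 1)/(k + 4) after simplifying.
Gosper form: A/B · C(k+1)/C(k) with A=k + 1, B=k + 4, C=1.
Need (k + 1)·f(k+1) − (k + 3)·f(k) = 1.
deg f ≤ 2 (via 1,1,0).
Match coefficients ⇒ f(k) = k*(k + 3)/4.
Then R = B(k−1)f/C = k*(k + 3)**2/4, so s_k = R(k)·t_k = 3*k*(-k - 3)/(2*(k + 1)*(k + 2)).
s_(k+1) − s_k = -6/(k**3 + 6*k**2 + 11*k + 6) = t_k.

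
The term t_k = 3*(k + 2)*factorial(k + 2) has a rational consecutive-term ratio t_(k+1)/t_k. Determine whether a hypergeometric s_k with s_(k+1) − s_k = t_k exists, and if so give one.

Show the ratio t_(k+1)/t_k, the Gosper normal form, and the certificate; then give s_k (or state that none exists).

The ratio is (k + 3)**2/(k + 2).
Take A(k)=k + 3, B(k)=1, C(k)=k + 2.
f must satisfy (k + 3)·f(k+1) − (1)·f(k) = k + 2.
Degrees (1,0,1) ⇒ d ≤ 0.
Coefficient equations give f(k) = 1.
So s_k = (B(k−1)f/C)·t_k = (1/(k + 2))·t_k = 3*factorial(k + 2).
Check: Δs_k = 3*(k + 2)*factorial(k + 2). ✓

s_k = 3*factorial(k + 2)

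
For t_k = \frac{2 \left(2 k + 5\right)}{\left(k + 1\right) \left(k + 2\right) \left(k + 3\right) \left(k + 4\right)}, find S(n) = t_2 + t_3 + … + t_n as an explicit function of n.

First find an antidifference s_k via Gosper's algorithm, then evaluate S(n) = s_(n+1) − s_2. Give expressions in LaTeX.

S(n) = \frac{2 \left(n^{2} + 6 n - 7\right)}{15 \left(n^{2} + 6 n + 8\right)}

Step 1: r(k) = (k + 1)*(2*k + 7)/((k + 5)*(2*k + 5)).
So A=k + 1 and B=k + 5, with C=k + 5/2.
f must satisfy (k + 1)·f(k+1) − (k + 4)·f(k) = k + 5/2.
From deg A=1, deg B=1, deg C=1: d=3.
Match coefficients ⇒ f(k) = k*(k + 2)*(k + 4)/6.
Get s_k = R·t_k = 2*k*(k + 4)/(3*(k**2 + 4*k + 3)) with R(k) = B(k−1)f(k)/C(k) = k*(k + 2)*(k + 4)**2/(3*(2*k + 5)).
Δs = 2*(2*k + 5)/(k**4 + 10*k**3 + 35*k**2 + 50*k + 24), as required.
Σ_(k=2)^n t_k = s_(n+1) − s_(2) = (2*(n**2 + 6*n + 5)/(3*(n**2 + 6*n + 8))) − (8/15), i.e. 2*(n**2 + 6*n - 7)/(15*(n**2 + 6*n + 8)).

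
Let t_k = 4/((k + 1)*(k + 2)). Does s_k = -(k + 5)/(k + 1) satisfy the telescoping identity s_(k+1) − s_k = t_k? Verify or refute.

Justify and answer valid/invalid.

s_(k+1) = (-k - 6)/(k + 2)
s_(k+1) − s_k = 4/(k**2 + 3*k + 2)
(s_(k+1) − s_k) − t_k = 0

valid; difference matches t_k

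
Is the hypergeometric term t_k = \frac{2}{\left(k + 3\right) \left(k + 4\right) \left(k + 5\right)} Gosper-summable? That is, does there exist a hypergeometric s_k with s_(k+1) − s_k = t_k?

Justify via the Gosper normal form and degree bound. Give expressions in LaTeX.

Compute t_(k+1)/t_k: get (k + 3)/(k + 6).
A = k + 3, B = k + 6, C = 1.
Set up (k + 3)·f(k+1) − (k + 5)·f(k) − (1) = 0.
d = 2 from the (1,1,0) case.
Solve for f: f(k) = k*(k + 7)/24 (degree 2 ≤ 2).
Then R = B(k−1)f/C = k*(k + 5)*(k + 7)/24, so s_k = R(k)·t_k = k*(k + 7)/(12*(k + 3)*(k + 4)).
Δs = 2/(k**3 + 12*k**2 + 47*k + 60), as required.

Yes. s_k = \frac{k \left(k + 7\right)}{12 \left(k + 3\right) \left(k + 4\right)}.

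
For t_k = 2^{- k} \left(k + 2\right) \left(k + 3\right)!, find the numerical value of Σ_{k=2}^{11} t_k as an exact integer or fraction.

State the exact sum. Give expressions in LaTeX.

Σ = 638512815

Step 1: r(k) = (k + 3)*(k + 4)/(2*(k + 2)).
Gosper form: A/B · C(k+1)/C(k) with A=k/2 + 2, B=1, C=k + 2.
Key eq: (k/2 + 2)·f(k+1) = (1)·f(k) + (k + 2).
deg f ≤ 0 (via 1,0,1).
Solve for f: f(k) = 2 (degree 0 ≤ 0).
So s_k = (B(k−1)f/C)·t_k = (2/(k + 2))·t_k = 2**(1 - k)*factorial(k + 3).
Verify: (k + 2)*factorial(k + 3)/2**k matches t_k.
Σ_(k=2)^(11) t_k = s_(12) − s_(2) = 638512875 − (60) = 638512815.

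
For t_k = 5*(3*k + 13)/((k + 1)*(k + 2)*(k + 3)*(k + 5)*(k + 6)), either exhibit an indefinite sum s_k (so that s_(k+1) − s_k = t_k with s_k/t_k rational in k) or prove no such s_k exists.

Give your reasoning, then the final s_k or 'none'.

s_k = k*(k**2 + 8*k + 17)/(2*(k**3 + 8*k**2 + 17*k + 10))

Ratio r(k) = (k + 1)*(k + 5)*(3*k + 16)/((k + 4)*(k + 7)*(3*k + 13)).
A = k + 1, B = k + 7, C = k**2 + 25*k/3 + 52/3.
Key eq: (k + 1)·f(k+1) = (k + 6)·f(k) + (k**2 + 25*k/3 + 52/3).
d = 5 from the (1,1,2) case.
Coefficient equations give f(k) = k*(k + 3)*(k + 4)*(k**2 + 8*k + 17)/30.
Then R = B(k−1)f/C = k*(k + 3)*(k + 6)*(k**2 + 8*k + 17)/(10*(3*k + 13)), so s_k = R(k)·t_k = k*(k**2 + 8*k + 17)/(2*(k**3 + 8*k**2 + 17*k + 10)).
Δs = 5*(3*k + 13)/(k**5 + 17*k**4 + 107*k**3 + 307*k**2 + 396*k + 180), as required.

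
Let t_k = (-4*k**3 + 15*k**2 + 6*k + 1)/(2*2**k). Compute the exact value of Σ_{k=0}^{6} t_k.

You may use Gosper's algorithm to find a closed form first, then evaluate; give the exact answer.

Σ = 1225/128

The ratio is (4*k**3 - 3*k**2 - 24*k - 18)/(2*(4*k**3 - 15*k**2 - 6*k - 1)).
So A=1/2 and B=1, with C=k**3 - 15*k**2/4 - 3*k/2 - 1/4.
f must satisfy (1/2)·f(k+1) − (1)·f(k) = k**3 - 15*k**2/4 - 3*k/2 - 1/4.
From deg A=0, deg B=0, deg C=3: d=3.
Match coefficients ⇒ f(k) = -k**2*(4*k - 3)/2.
Certificate R = B(k−1)f/C = -2*k**2*(4*k - 3)/(4*k**3 - 15*k**2 - 6*k - 1) gives s_k = k**2*(4*k - 3)/2**k.
Check: Δs_k = (-4*k**3 + 15*k**2 + 6*k + 1)/(2*2**k). ✓
Σ_(k=0)^(6) t_k = s_(7) − s_(0) = 1225/128 − (0) = 1225/128.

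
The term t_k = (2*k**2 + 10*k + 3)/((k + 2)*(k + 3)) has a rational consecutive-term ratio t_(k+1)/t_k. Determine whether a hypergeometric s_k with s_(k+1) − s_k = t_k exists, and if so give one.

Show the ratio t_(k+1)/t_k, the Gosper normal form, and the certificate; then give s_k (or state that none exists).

s_k = k*(4*k - 1)/(2*(k + 2))

t_(k+1)/t_k = (k + 2)*(10*k + 2*(k + 1)**2 + 13)/((k + 4)*(2*k**2 + 10*k + 3)).
So A=k + 2 and B=k + 4, with C=k**2 + 5*k + 3/2.
Need (k + 2)·f(k+1) − (k + 3)·f(k) = k**2 + 5*k + 3/2.
deg f ≤ 2 (via 1,1,2).
Match coefficients ⇒ f(k) = k*(4*k - 1)/4.
Then R = B(k−1)f/C = k*(k + 3)*(4*k - 1)/(2*(2*k**2 + 10*k + 3)), so s_k = R(k)·t_k = k*(4*k - 1)/(2*(k + 2)).
Δs = (2*k**2 + 10*k + 3)/(k**2 + 5*k + 6), as required.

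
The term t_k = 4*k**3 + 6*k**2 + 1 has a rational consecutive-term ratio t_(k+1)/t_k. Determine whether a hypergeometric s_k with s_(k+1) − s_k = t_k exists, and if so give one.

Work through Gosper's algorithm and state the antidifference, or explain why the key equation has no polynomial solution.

The ratio is (4*(k + 1)**3 + 6*(k + 1)**2 + 1)/(4*k**3 + 6*k**2 + 1).
Gosper form: A/B · C(k+1)/C(k) with A=1, B=1, C=k**3 + 3*k**2/2 + 1/4.
Key eq: (1)·f(k+1) = (1)·f(k) + (k**3 + 3*k**2/2 + 1/4).
deg f ≤ 4 (via 0,0,3).
Solve for f: f(k) = k*(k**3 - 2*k + 2)/4 (degree 4 ≤ 4).
So s_k = (B(k−1)f/C)·t_k = (k*(k**3 - 2*k + 2)/(4*k**3 + 6*k**2 + 1))·t_k = k*(k**3 - 2*k + 2).
s_(k+1) − s_k = 4*k**3 + 6*k**2 + 1 = t_k.

s_k = k*(k**3 - 2*k + 2)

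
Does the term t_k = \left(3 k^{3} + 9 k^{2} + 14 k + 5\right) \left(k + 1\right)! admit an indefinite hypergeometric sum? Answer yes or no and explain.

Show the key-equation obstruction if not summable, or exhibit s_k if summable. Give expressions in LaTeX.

Yes. s_k = \left(3 k^{2} - 1\right) \left(k + 1\right)!.

Compute t_(k+1)/t_k: get (3*k**4 + 24*k**3 + 77*k**2 + 113*k + 62)/(3*k**3 + 9*k**2 + 14*k + 5).
Factor: A=k + 2; B=1; C=k**3 + 3*k**2 + 14*k/3 + 5/3.
Solve (k + 2)·f(k+1) − (1)·f(k) = k**3 + 3*k**2 + 14*k/3 + 5/3.
Degrees (1,0,3) ⇒ d ≤ 2.
Solve for f: f(k) = (3*k**2 - 1)/3 (degree 2 ≤ 2).
R(k) = B(k−1)·f(k)/C(k) = (3*k**2 - 1)/(3*k**3 + 9*k**2 + 14*k + 5); s_k = R·t_k = (3*k**2 - 1)*factorial(k + 1).
s_(k+1) − s_k = (3*k**3 + 9*k**2 + 14*k + 5)*factorial(k + 1) = t_k.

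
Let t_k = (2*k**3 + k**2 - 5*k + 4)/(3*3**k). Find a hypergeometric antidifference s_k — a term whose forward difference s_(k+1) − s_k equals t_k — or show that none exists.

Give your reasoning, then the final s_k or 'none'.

s_k = (-k**3 - 2*k**2 - k - 4)/3**k

t_(k+1)/t_k = (2*k**3 + 7*k**2 + 3*k + 2)/(3*(2*k**3 + k**2 - 5*k + 4)).
Take A(k)=1/3, B(k)=1, C(k)=k**3 + k**2/2 - 5*k/2 + 2.
Need (1/3)·f(k+1) − (1)·f(k) = k**3 + k**2/2 - 5*k/2 + 2.
From deg A=0, deg B=0, deg C=3: d=3.
A polynomial solution: f(k) = -3*(k**3 + 2*k**2 + k + 4)/2.
R(k) = B(k−1)·f(k)/C(k) = -3*(k**3 + 2*k**2 + k + 4)/(2*k**3 + k**2 - 5*k + 4); s_k = R·t_k = (-k**3 - 2*k**2 - k - 4)/3**k.
Check: Δs_k = (2*k**3 + k**2 - 5*k + 4)/(3*3**k). ✓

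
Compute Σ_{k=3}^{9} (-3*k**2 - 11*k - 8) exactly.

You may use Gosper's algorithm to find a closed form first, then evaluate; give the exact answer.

Σ = -1358

Compute t_(k+1)/t_k: get (3*k**2 + 17*k + 22)/(3*k**2 + 11*k + 8).
So A=1 and B=1, with C=k**2 + 11*k/3 + 8/3.
Key eq: (1)·f(k+1) = (1)·f(k) + (k**2 + 11*k/3 + 8/3).
From deg A=0, deg B=0, deg C=2: d=3.
Match coefficients ⇒ f(k) = k*(k + 1)*(k + 3)/3.
So s_k = (B(k−1)f/C)·t_k = (k*(k + 3)/(3*k + 8))·t_k = k*(-k**2 - 4*k - 3).
Verify: -3*k**2 - 11*k - 8 matches t_k.
Σ_(k=3)^(9) t_k = s_(10) − s_(3) = -1430 − (-72) = -1358.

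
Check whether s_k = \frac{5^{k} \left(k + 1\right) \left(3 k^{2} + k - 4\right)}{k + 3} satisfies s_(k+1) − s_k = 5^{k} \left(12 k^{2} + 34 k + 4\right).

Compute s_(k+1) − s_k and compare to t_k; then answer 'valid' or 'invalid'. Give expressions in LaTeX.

Invalid: residual \frac{5^{k} \left(- 24 k^{3} - 134 k^{2} - 210 k - 32\right)}{k^{2} + 7 k + 12} ≠ 0.

s_(k+1) = 5**(k + 1)*k*(3*k**2 + 13*k + 14)/(k + 4)
s_(k+1) − s_k = 5**k*(12*k**4 + 94*k**3 + 252*k**2 + 226*k + 16)/(k**2 + 7*k + 12)
(s_(k+1) − s_k) − t_k = 5**k*(-24*k**3 - 134*k**2 - 210*k - 32)/(k**2 + 7*k + 12)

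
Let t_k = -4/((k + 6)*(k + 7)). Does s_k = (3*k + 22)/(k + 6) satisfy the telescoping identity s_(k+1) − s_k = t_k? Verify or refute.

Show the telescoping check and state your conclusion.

valid; difference matches t_k

s_(k+1) = (3*k + 25)/(k + 7)
s_(k+1) − s_k = -4/(k**2 + 13*k + 42)
(s_(k+1) − s_k) − t_k = 0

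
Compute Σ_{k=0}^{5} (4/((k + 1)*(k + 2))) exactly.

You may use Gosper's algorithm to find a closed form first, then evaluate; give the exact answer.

Step 1: r(k) = (k + 1)/(k + 3).
So A=k + 1 and B=k + 3, with C=1.
Solve (k + 1)·f(k+1) − (k + 2)·f(k) = 1.
From deg A=1, deg B=1, deg C=0: d=1.
Solving with deg f ≤ 1: f(k) = k.
Then R = B(k−1)f/C = k*(k + 2), so s_k = R(k)·t_k = 4*k/(k + 1).
s_(k+1) − s_k = 4/(k**2 + 3*k + 2) = t_k.
Telescoping: Σ = s_(6) − s_(0) = 24/7 − (0) = 24/7.

Σ = 24/7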